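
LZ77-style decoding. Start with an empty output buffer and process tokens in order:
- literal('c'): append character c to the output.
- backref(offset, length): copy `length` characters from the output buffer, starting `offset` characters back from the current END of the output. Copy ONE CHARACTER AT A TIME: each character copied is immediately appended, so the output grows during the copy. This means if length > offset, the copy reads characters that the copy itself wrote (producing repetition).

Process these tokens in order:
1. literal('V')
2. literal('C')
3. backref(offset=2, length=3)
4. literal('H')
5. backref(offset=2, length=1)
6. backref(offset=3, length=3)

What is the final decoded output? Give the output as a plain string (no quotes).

Token 1: literal('V'). Output: "V"
Token 2: literal('C'). Output: "VC"
Token 3: backref(off=2, len=3) (overlapping!). Copied 'VCV' from pos 0. Output: "VCVCV"
Token 4: literal('H'). Output: "VCVCVH"
Token 5: backref(off=2, len=1). Copied 'V' from pos 4. Output: "VCVCVHV"
Token 6: backref(off=3, len=3). Copied 'VHV' from pos 4. Output: "VCVCVHVVHV"

Answer: VCVCVHVVHV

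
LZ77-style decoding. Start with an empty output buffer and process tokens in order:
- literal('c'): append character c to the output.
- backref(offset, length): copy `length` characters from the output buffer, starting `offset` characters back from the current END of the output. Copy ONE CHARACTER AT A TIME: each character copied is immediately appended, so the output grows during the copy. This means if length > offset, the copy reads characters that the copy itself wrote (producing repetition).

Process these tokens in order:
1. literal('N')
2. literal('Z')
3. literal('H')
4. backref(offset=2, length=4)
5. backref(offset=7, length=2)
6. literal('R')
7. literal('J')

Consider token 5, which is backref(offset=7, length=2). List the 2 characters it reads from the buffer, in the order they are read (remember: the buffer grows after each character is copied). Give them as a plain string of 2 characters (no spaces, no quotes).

Token 1: literal('N'). Output: "N"
Token 2: literal('Z'). Output: "NZ"
Token 3: literal('H'). Output: "NZH"
Token 4: backref(off=2, len=4) (overlapping!). Copied 'ZHZH' from pos 1. Output: "NZHZHZH"
Token 5: backref(off=7, len=2). Buffer before: "NZHZHZH" (len 7)
  byte 1: read out[0]='N', append. Buffer now: "NZHZHZHN"
  byte 2: read out[1]='Z', append. Buffer now: "NZHZHZHNZ"

Answer: NZ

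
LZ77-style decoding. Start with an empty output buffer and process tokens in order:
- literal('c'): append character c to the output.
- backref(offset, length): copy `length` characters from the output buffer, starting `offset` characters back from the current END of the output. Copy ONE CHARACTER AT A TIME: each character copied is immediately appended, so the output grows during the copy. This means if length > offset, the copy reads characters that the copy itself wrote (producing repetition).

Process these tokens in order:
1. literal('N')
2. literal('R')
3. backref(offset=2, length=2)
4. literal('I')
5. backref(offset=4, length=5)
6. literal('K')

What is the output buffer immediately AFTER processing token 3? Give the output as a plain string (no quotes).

Token 1: literal('N'). Output: "N"
Token 2: literal('R'). Output: "NR"
Token 3: backref(off=2, len=2). Copied 'NR' from pos 0. Output: "NRNR"

Answer: NRNR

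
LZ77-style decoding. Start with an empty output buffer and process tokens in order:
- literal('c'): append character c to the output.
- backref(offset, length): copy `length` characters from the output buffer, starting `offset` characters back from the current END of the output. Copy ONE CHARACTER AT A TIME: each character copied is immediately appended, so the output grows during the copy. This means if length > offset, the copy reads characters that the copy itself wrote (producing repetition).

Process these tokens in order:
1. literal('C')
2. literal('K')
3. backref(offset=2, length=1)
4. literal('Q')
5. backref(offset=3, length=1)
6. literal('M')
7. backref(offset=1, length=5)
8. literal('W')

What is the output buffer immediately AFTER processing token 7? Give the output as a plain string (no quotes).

Answer: CKCQKMMMMMM

Derivation:
Token 1: literal('C'). Output: "C"
Token 2: literal('K'). Output: "CK"
Token 3: backref(off=2, len=1). Copied 'C' from pos 0. Output: "CKC"
Token 4: literal('Q'). Output: "CKCQ"
Token 5: backref(off=3, len=1). Copied 'K' from pos 1. Output: "CKCQK"
Token 6: literal('M'). Output: "CKCQKM"
Token 7: backref(off=1, len=5) (overlapping!). Copied 'MMMMM' from pos 5. Output: "CKCQKMMMMMM"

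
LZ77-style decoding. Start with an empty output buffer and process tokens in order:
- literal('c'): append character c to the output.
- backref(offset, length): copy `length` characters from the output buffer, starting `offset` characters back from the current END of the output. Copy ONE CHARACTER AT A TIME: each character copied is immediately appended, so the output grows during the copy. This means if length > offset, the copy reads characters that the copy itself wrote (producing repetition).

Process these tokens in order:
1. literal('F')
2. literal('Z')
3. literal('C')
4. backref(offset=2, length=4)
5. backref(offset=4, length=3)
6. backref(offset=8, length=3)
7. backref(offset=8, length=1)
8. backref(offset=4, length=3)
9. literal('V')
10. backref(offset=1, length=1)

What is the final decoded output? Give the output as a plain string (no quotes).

Answer: FZCZCZCZCZCZCZCZCVV

Derivation:
Token 1: literal('F'). Output: "F"
Token 2: literal('Z'). Output: "FZ"
Token 3: literal('C'). Output: "FZC"
Token 4: backref(off=2, len=4) (overlapping!). Copied 'ZCZC' from pos 1. Output: "FZCZCZC"
Token 5: backref(off=4, len=3). Copied 'ZCZ' from pos 3. Output: "FZCZCZCZCZ"
Token 6: backref(off=8, len=3). Copied 'CZC' from pos 2. Output: "FZCZCZCZCZCZC"
Token 7: backref(off=8, len=1). Copied 'Z' from pos 5. Output: "FZCZCZCZCZCZCZ"
Token 8: backref(off=4, len=3). Copied 'CZC' from pos 10. Output: "FZCZCZCZCZCZCZCZC"
Token 9: literal('V'). Output: "FZCZCZCZCZCZCZCZCV"
Token 10: backref(off=1, len=1). Copied 'V' from pos 17. Output: "FZCZCZCZCZCZCZCZCVV"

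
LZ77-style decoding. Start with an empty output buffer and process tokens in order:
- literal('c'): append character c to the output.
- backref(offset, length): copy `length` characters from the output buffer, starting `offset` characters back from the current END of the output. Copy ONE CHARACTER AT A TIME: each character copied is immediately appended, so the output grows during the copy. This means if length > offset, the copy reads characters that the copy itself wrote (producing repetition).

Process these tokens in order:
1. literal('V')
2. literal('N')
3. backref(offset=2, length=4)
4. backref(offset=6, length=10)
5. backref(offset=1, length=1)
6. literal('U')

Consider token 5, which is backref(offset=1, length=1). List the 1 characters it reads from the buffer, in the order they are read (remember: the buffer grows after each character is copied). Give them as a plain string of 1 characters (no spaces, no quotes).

Token 1: literal('V'). Output: "V"
Token 2: literal('N'). Output: "VN"
Token 3: backref(off=2, len=4) (overlapping!). Copied 'VNVN' from pos 0. Output: "VNVNVN"
Token 4: backref(off=6, len=10) (overlapping!). Copied 'VNVNVNVNVN' from pos 0. Output: "VNVNVNVNVNVNVNVN"
Token 5: backref(off=1, len=1). Buffer before: "VNVNVNVNVNVNVNVN" (len 16)
  byte 1: read out[15]='N', append. Buffer now: "VNVNVNVNVNVNVNVNN"

Answer: N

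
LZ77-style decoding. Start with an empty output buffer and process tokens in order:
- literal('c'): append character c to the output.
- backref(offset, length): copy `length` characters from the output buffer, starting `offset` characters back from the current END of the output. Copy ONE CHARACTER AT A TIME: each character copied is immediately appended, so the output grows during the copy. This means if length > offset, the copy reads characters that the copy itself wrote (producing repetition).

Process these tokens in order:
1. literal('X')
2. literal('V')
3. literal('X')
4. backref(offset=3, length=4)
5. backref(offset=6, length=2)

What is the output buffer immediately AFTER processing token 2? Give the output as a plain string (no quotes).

Answer: XV

Derivation:
Token 1: literal('X'). Output: "X"
Token 2: literal('V'). Output: "XV"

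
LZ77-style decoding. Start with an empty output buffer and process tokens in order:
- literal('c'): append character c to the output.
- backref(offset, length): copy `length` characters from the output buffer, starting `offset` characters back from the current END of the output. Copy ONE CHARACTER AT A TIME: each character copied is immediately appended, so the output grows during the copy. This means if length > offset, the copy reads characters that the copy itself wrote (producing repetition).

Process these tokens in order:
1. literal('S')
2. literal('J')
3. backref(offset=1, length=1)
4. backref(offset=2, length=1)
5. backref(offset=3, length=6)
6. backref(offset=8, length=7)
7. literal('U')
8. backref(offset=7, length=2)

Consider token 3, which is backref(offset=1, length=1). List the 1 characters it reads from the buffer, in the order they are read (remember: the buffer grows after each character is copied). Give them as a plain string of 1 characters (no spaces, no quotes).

Answer: J

Derivation:
Token 1: literal('S'). Output: "S"
Token 2: literal('J'). Output: "SJ"
Token 3: backref(off=1, len=1). Buffer before: "SJ" (len 2)
  byte 1: read out[1]='J', append. Buffer now: "SJJ"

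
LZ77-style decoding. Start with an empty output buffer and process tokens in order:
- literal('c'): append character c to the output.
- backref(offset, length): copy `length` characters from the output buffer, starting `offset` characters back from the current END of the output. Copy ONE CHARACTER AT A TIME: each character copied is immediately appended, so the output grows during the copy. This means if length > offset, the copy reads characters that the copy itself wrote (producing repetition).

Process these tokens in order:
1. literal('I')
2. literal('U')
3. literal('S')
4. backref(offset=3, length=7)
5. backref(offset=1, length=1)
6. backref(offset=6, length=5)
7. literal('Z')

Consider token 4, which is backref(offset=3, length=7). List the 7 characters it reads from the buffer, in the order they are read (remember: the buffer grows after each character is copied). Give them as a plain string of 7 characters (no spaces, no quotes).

Answer: IUSIUSI

Derivation:
Token 1: literal('I'). Output: "I"
Token 2: literal('U'). Output: "IU"
Token 3: literal('S'). Output: "IUS"
Token 4: backref(off=3, len=7). Buffer before: "IUS" (len 3)
  byte 1: read out[0]='I', append. Buffer now: "IUSI"
  byte 2: read out[1]='U', append. Buffer now: "IUSIU"
  byte 3: read out[2]='S', append. Buffer now: "IUSIUS"
  byte 4: read out[3]='I', append. Buffer now: "IUSIUSI"
  byte 5: read out[4]='U', append. Buffer now: "IUSIUSIU"
  byte 6: read out[5]='S', append. Buffer now: "IUSIUSIUS"
  byte 7: read out[6]='I', append. Buffer now: "IUSIUSIUSI"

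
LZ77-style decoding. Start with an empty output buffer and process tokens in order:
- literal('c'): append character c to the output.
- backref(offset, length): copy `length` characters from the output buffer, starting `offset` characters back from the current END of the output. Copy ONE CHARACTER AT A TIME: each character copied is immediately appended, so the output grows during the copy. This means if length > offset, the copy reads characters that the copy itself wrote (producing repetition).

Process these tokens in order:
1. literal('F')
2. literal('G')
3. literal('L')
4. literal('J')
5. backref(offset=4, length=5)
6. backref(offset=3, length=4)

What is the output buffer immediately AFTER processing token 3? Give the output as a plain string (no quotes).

Token 1: literal('F'). Output: "F"
Token 2: literal('G'). Output: "FG"
Token 3: literal('L'). Output: "FGL"

Answer: FGL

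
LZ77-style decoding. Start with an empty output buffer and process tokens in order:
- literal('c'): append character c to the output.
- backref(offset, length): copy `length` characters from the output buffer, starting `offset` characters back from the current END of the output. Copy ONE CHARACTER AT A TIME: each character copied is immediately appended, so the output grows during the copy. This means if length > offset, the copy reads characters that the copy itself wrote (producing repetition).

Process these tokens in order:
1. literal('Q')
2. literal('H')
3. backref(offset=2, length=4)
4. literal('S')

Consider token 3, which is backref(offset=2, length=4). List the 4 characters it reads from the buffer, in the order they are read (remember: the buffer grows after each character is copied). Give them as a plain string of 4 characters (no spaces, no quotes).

Answer: QHQH

Derivation:
Token 1: literal('Q'). Output: "Q"
Token 2: literal('H'). Output: "QH"
Token 3: backref(off=2, len=4). Buffer before: "QH" (len 2)
  byte 1: read out[0]='Q', append. Buffer now: "QHQ"
  byte 2: read out[1]='H', append. Buffer now: "QHQH"
  byte 3: read out[2]='Q', append. Buffer now: "QHQHQ"
  byte 4: read out[3]='H', append. Buffer now: "QHQHQH"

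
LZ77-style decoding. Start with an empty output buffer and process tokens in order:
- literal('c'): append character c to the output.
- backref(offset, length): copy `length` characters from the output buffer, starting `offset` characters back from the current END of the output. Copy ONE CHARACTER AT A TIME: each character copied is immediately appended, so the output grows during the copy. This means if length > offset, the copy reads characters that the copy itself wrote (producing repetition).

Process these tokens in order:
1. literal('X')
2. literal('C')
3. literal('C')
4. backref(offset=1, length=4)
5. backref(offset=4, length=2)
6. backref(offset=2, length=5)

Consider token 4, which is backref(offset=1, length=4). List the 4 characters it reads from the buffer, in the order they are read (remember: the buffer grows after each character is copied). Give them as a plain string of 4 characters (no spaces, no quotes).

Answer: CCCC

Derivation:
Token 1: literal('X'). Output: "X"
Token 2: literal('C'). Output: "XC"
Token 3: literal('C'). Output: "XCC"
Token 4: backref(off=1, len=4). Buffer before: "XCC" (len 3)
  byte 1: read out[2]='C', append. Buffer now: "XCCC"
  byte 2: read out[3]='C', append. Buffer now: "XCCCC"
  byte 3: read out[4]='C', append. Buffer now: "XCCCCC"
  byte 4: read out[5]='C', append. Buffer now: "XCCCCCC"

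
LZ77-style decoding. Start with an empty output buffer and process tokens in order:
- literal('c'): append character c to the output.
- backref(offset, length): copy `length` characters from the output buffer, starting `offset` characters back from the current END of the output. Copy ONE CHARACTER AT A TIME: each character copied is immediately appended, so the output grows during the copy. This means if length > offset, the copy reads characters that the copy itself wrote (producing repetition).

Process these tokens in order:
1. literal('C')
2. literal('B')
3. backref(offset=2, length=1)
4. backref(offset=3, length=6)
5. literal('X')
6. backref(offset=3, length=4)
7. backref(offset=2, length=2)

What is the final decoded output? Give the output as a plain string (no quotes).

Token 1: literal('C'). Output: "C"
Token 2: literal('B'). Output: "CB"
Token 3: backref(off=2, len=1). Copied 'C' from pos 0. Output: "CBC"
Token 4: backref(off=3, len=6) (overlapping!). Copied 'CBCCBC' from pos 0. Output: "CBCCBCCBC"
Token 5: literal('X'). Output: "CBCCBCCBCX"
Token 6: backref(off=3, len=4) (overlapping!). Copied 'BCXB' from pos 7. Output: "CBCCBCCBCXBCXB"
Token 7: backref(off=2, len=2). Copied 'XB' from pos 12. Output: "CBCCBCCBCXBCXBXB"

Answer: CBCCBCCBCXBCXBXB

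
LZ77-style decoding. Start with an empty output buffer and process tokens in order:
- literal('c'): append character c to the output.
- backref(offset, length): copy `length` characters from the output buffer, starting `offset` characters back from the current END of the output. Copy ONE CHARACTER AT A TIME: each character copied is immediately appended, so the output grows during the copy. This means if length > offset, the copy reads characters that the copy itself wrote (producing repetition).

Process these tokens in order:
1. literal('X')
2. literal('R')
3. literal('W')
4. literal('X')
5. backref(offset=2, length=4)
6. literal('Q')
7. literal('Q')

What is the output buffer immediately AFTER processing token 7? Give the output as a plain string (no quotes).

Token 1: literal('X'). Output: "X"
Token 2: literal('R'). Output: "XR"
Token 3: literal('W'). Output: "XRW"
Token 4: literal('X'). Output: "XRWX"
Token 5: backref(off=2, len=4) (overlapping!). Copied 'WXWX' from pos 2. Output: "XRWXWXWX"
Token 6: literal('Q'). Output: "XRWXWXWXQ"
Token 7: literal('Q'). Output: "XRWXWXWXQQ"

Answer: XRWXWXWXQQ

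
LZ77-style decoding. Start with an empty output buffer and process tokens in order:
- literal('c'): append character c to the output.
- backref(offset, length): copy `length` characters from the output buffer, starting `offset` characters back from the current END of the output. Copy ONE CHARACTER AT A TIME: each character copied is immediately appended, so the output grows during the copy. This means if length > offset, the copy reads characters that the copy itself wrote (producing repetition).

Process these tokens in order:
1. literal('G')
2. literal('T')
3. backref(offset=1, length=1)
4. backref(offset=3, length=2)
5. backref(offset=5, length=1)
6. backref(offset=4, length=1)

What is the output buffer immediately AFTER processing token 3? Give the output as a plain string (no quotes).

Token 1: literal('G'). Output: "G"
Token 2: literal('T'). Output: "GT"
Token 3: backref(off=1, len=1). Copied 'T' from pos 1. Output: "GTT"

Answer: GTT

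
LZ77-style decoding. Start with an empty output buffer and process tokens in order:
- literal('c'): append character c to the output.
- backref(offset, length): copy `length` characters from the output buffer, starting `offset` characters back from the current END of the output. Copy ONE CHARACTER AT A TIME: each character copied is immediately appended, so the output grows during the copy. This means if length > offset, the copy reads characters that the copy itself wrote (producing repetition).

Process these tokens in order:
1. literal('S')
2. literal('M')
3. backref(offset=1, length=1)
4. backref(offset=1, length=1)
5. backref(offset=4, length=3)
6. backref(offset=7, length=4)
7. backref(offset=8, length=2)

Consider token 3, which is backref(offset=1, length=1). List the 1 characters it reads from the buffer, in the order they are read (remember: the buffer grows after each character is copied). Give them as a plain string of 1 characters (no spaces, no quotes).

Answer: M

Derivation:
Token 1: literal('S'). Output: "S"
Token 2: literal('M'). Output: "SM"
Token 3: backref(off=1, len=1). Buffer before: "SM" (len 2)
  byte 1: read out[1]='M', append. Buffer now: "SMM"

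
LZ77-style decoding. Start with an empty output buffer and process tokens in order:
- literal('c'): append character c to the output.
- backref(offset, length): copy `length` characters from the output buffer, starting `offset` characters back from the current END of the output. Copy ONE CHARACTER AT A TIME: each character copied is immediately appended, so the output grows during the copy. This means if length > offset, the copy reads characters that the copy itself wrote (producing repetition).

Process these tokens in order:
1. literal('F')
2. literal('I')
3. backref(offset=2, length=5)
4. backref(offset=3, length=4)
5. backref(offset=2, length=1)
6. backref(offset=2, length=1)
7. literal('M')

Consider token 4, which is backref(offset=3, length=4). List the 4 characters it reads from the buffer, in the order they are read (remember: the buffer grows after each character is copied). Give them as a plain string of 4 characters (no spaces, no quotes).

Answer: FIFF

Derivation:
Token 1: literal('F'). Output: "F"
Token 2: literal('I'). Output: "FI"
Token 3: backref(off=2, len=5) (overlapping!). Copied 'FIFIF' from pos 0. Output: "FIFIFIF"
Token 4: backref(off=3, len=4). Buffer before: "FIFIFIF" (len 7)
  byte 1: read out[4]='F', append. Buffer now: "FIFIFIFF"
  byte 2: read out[5]='I', append. Buffer now: "FIFIFIFFI"
  byte 3: read out[6]='F', append. Buffer now: "FIFIFIFFIF"
  byte 4: read out[7]='F', append. Buffer now: "FIFIFIFFIFF"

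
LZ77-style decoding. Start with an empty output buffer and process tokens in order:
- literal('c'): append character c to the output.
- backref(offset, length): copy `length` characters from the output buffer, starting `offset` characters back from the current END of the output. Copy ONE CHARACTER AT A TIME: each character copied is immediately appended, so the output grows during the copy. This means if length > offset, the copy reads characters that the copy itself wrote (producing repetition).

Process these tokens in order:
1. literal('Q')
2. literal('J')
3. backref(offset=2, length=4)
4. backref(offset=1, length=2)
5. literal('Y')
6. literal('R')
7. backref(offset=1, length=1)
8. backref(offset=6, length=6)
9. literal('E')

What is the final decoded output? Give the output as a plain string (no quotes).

Answer: QJQJQJJJYRRJJJYRRE

Derivation:
Token 1: literal('Q'). Output: "Q"
Token 2: literal('J'). Output: "QJ"
Token 3: backref(off=2, len=4) (overlapping!). Copied 'QJQJ' from pos 0. Output: "QJQJQJ"
Token 4: backref(off=1, len=2) (overlapping!). Copied 'JJ' from pos 5. Output: "QJQJQJJJ"
Token 5: literal('Y'). Output: "QJQJQJJJY"
Token 6: literal('R'). Output: "QJQJQJJJYR"
Token 7: backref(off=1, len=1). Copied 'R' from pos 9. Output: "QJQJQJJJYRR"
Token 8: backref(off=6, len=6). Copied 'JJJYRR' from pos 5. Output: "QJQJQJJJYRRJJJYRR"
Token 9: literal('E'). Output: "QJQJQJJJYRRJJJYRRE"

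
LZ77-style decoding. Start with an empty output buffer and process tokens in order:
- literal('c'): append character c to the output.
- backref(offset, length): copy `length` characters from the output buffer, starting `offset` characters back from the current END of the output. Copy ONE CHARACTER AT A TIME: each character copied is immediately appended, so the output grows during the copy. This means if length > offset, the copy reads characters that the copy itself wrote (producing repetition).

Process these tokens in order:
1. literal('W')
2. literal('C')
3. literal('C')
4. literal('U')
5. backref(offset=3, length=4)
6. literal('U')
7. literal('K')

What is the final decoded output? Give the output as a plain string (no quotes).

Answer: WCCUCCUCUK

Derivation:
Token 1: literal('W'). Output: "W"
Token 2: literal('C'). Output: "WC"
Token 3: literal('C'). Output: "WCC"
Token 4: literal('U'). Output: "WCCU"
Token 5: backref(off=3, len=4) (overlapping!). Copied 'CCUC' from pos 1. Output: "WCCUCCUC"
Token 6: literal('U'). Output: "WCCUCCUCU"
Token 7: literal('K'). Output: "WCCUCCUCUK"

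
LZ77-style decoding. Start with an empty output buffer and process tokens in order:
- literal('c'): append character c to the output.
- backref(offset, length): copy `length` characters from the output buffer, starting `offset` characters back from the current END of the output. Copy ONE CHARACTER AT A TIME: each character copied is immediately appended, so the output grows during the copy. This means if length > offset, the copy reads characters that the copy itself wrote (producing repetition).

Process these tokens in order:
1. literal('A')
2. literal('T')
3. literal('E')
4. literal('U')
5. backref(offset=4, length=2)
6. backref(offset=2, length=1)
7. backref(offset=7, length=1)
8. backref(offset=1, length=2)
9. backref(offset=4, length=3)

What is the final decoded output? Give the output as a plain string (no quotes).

Token 1: literal('A'). Output: "A"
Token 2: literal('T'). Output: "AT"
Token 3: literal('E'). Output: "ATE"
Token 4: literal('U'). Output: "ATEU"
Token 5: backref(off=4, len=2). Copied 'AT' from pos 0. Output: "ATEUAT"
Token 6: backref(off=2, len=1). Copied 'A' from pos 4. Output: "ATEUATA"
Token 7: backref(off=7, len=1). Copied 'A' from pos 0. Output: "ATEUATAA"
Token 8: backref(off=1, len=2) (overlapping!). Copied 'AA' from pos 7. Output: "ATEUATAAAA"
Token 9: backref(off=4, len=3). Copied 'AAA' from pos 6. Output: "ATEUATAAAAAAA"

Answer: ATEUATAAAAAAA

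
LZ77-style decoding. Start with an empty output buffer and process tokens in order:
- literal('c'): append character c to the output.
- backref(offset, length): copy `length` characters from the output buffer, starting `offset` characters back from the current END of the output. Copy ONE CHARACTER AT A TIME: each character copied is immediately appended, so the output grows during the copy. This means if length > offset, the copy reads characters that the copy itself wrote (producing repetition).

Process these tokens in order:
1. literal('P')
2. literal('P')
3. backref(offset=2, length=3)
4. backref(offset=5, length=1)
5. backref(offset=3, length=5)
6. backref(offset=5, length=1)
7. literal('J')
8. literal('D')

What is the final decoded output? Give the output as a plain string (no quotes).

Token 1: literal('P'). Output: "P"
Token 2: literal('P'). Output: "PP"
Token 3: backref(off=2, len=3) (overlapping!). Copied 'PPP' from pos 0. Output: "PPPPP"
Token 4: backref(off=5, len=1). Copied 'P' from pos 0. Output: "PPPPPP"
Token 5: backref(off=3, len=5) (overlapping!). Copied 'PPPPP' from pos 3. Output: "PPPPPPPPPPP"
Token 6: backref(off=5, len=1). Copied 'P' from pos 6. Output: "PPPPPPPPPPPP"
Token 7: literal('J'). Output: "PPPPPPPPPPPPJ"
Token 8: literal('D'). Output: "PPPPPPPPPPPPJD"

Answer: PPPPPPPPPPPPJD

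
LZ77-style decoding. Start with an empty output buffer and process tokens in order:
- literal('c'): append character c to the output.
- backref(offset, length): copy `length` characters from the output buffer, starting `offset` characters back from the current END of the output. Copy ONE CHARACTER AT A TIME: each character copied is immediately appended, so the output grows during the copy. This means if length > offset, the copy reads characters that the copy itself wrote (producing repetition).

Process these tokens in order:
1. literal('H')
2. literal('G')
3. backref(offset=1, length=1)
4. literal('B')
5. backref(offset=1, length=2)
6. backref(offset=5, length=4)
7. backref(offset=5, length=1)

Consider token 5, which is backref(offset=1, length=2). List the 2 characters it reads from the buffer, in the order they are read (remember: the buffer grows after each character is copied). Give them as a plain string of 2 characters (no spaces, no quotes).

Token 1: literal('H'). Output: "H"
Token 2: literal('G'). Output: "HG"
Token 3: backref(off=1, len=1). Copied 'G' from pos 1. Output: "HGG"
Token 4: literal('B'). Output: "HGGB"
Token 5: backref(off=1, len=2). Buffer before: "HGGB" (len 4)
  byte 1: read out[3]='B', append. Buffer now: "HGGBB"
  byte 2: read out[4]='B', append. Buffer now: "HGGBBB"

Answer: BB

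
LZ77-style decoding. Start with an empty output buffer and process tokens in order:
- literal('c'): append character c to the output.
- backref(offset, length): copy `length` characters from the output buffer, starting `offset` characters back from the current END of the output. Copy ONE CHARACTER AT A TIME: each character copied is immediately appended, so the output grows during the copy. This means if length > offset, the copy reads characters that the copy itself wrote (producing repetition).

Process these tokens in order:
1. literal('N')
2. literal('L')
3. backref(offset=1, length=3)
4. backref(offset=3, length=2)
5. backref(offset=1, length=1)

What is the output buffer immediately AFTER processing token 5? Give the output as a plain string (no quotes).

Token 1: literal('N'). Output: "N"
Token 2: literal('L'). Output: "NL"
Token 3: backref(off=1, len=3) (overlapping!). Copied 'LLL' from pos 1. Output: "NLLLL"
Token 4: backref(off=3, len=2). Copied 'LL' from pos 2. Output: "NLLLLLL"
Token 5: backref(off=1, len=1). Copied 'L' from pos 6. Output: "NLLLLLLL"

Answer: NLLLLLLL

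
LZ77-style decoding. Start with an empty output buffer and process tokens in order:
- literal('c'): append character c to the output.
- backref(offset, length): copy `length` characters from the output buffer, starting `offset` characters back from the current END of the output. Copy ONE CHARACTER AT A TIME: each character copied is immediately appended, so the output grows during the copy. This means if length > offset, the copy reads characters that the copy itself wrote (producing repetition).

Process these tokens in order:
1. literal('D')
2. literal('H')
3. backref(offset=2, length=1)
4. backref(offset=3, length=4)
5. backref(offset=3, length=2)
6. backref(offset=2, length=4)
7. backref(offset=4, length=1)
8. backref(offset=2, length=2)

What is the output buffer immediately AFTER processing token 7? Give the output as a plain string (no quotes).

Token 1: literal('D'). Output: "D"
Token 2: literal('H'). Output: "DH"
Token 3: backref(off=2, len=1). Copied 'D' from pos 0. Output: "DHD"
Token 4: backref(off=3, len=4) (overlapping!). Copied 'DHDD' from pos 0. Output: "DHDDHDD"
Token 5: backref(off=3, len=2). Copied 'HD' from pos 4. Output: "DHDDHDDHD"
Token 6: backref(off=2, len=4) (overlapping!). Copied 'HDHD' from pos 7. Output: "DHDDHDDHDHDHD"
Token 7: backref(off=4, len=1). Copied 'H' from pos 9. Output: "DHDDHDDHDHDHDH"

Answer: DHDDHDDHDHDHDH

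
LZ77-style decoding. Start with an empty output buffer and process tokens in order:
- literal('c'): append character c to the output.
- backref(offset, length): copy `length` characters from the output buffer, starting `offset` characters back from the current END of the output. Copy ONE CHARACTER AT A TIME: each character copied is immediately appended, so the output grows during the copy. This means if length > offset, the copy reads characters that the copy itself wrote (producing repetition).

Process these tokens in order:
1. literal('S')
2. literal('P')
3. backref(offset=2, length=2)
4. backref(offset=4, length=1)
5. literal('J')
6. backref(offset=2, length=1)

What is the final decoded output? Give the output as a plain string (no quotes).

Answer: SPSPSJS

Derivation:
Token 1: literal('S'). Output: "S"
Token 2: literal('P'). Output: "SP"
Token 3: backref(off=2, len=2). Copied 'SP' from pos 0. Output: "SPSP"
Token 4: backref(off=4, len=1). Copied 'S' from pos 0. Output: "SPSPS"
Token 5: literal('J'). Output: "SPSPSJ"
Token 6: backref(off=2, len=1). Copied 'S' from pos 4. Output: "SPSPSJS"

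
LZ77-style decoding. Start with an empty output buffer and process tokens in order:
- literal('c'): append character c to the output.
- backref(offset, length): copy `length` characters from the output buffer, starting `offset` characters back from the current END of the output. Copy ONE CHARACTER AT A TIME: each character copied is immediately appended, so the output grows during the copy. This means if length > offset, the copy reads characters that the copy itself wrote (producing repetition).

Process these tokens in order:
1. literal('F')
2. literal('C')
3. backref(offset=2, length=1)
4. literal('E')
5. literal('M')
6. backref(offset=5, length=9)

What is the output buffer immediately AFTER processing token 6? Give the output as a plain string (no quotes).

Answer: FCFEMFCFEMFCFE

Derivation:
Token 1: literal('F'). Output: "F"
Token 2: literal('C'). Output: "FC"
Token 3: backref(off=2, len=1). Copied 'F' from pos 0. Output: "FCF"
Token 4: literal('E'). Output: "FCFE"
Token 5: literal('M'). Output: "FCFEM"
Token 6: backref(off=5, len=9) (overlapping!). Copied 'FCFEMFCFE' from pos 0. Output: "FCFEMFCFEMFCFE"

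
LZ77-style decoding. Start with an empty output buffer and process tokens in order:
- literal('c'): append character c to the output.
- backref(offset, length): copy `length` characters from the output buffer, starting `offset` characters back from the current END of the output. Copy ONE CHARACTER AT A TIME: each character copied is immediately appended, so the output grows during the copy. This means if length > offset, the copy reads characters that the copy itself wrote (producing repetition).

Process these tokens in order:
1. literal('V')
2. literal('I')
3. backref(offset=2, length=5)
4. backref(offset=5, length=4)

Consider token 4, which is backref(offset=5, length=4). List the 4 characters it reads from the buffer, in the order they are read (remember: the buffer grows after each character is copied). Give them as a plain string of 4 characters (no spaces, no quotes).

Answer: VIVI

Derivation:
Token 1: literal('V'). Output: "V"
Token 2: literal('I'). Output: "VI"
Token 3: backref(off=2, len=5) (overlapping!). Copied 'VIVIV' from pos 0. Output: "VIVIVIV"
Token 4: backref(off=5, len=4). Buffer before: "VIVIVIV" (len 7)
  byte 1: read out[2]='V', append. Buffer now: "VIVIVIVV"
  byte 2: read out[3]='I', append. Buffer now: "VIVIVIVVI"
  byte 3: read out[4]='V', append. Buffer now: "VIVIVIVVIV"
  byte 4: read out[5]='I', append. Buffer now: "VIVIVIVVIVI"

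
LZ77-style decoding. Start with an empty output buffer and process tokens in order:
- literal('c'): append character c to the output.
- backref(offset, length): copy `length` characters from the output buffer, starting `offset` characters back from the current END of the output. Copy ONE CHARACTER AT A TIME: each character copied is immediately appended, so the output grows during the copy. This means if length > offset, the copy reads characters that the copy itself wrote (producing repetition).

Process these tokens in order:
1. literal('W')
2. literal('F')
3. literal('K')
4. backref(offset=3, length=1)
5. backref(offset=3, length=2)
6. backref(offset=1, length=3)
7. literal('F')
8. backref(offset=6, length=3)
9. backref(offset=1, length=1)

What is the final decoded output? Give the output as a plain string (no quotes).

Token 1: literal('W'). Output: "W"
Token 2: literal('F'). Output: "WF"
Token 3: literal('K'). Output: "WFK"
Token 4: backref(off=3, len=1). Copied 'W' from pos 0. Output: "WFKW"
Token 5: backref(off=3, len=2). Copied 'FK' from pos 1. Output: "WFKWFK"
Token 6: backref(off=1, len=3) (overlapping!). Copied 'KKK' from pos 5. Output: "WFKWFKKKK"
Token 7: literal('F'). Output: "WFKWFKKKKF"
Token 8: backref(off=6, len=3). Copied 'FKK' from pos 4. Output: "WFKWFKKKKFFKK"
Token 9: backref(off=1, len=1). Copied 'K' from pos 12. Output: "WFKWFKKKKFFKKK"

Answer: WFKWFKKKKFFKKK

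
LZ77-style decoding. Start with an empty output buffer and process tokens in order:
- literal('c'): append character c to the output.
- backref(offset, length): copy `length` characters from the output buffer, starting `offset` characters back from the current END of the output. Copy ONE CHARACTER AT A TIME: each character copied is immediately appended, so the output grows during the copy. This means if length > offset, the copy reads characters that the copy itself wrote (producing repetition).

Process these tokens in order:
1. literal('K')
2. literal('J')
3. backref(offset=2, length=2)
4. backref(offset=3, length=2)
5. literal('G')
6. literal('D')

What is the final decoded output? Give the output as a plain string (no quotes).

Token 1: literal('K'). Output: "K"
Token 2: literal('J'). Output: "KJ"
Token 3: backref(off=2, len=2). Copied 'KJ' from pos 0. Output: "KJKJ"
Token 4: backref(off=3, len=2). Copied 'JK' from pos 1. Output: "KJKJJK"
Token 5: literal('G'). Output: "KJKJJKG"
Token 6: literal('D'). Output: "KJKJJKGD"

Answer: KJKJJKGD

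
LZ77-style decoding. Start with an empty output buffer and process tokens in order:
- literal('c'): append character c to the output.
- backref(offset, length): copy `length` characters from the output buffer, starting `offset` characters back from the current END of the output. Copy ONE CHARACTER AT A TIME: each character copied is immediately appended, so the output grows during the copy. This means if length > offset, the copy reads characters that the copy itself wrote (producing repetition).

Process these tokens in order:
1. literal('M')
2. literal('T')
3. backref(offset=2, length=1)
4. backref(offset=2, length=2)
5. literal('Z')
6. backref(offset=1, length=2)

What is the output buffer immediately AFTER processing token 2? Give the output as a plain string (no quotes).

Answer: MT

Derivation:
Token 1: literal('M'). Output: "M"
Token 2: literal('T'). Output: "MT"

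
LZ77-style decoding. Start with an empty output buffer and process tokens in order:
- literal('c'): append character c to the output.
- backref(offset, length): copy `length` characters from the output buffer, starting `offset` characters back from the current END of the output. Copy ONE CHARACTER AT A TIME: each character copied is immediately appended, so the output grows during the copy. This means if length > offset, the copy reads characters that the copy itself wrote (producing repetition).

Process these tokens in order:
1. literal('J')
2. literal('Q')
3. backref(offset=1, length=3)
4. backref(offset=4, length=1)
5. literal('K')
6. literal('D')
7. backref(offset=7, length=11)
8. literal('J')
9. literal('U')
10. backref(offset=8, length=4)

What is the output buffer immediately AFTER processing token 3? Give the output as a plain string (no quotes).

Answer: JQQQQ

Derivation:
Token 1: literal('J'). Output: "J"
Token 2: literal('Q'). Output: "JQ"
Token 3: backref(off=1, len=3) (overlapping!). Copied 'QQQ' from pos 1. Output: "JQQQQ"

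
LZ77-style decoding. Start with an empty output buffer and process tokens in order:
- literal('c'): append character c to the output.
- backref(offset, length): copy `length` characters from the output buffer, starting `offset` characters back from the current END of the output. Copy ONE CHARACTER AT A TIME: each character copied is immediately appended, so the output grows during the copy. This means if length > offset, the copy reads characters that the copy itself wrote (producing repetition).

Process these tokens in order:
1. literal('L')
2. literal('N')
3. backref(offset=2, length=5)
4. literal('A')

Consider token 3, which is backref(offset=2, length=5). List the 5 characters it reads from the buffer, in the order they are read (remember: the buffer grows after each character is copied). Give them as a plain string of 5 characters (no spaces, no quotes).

Token 1: literal('L'). Output: "L"
Token 2: literal('N'). Output: "LN"
Token 3: backref(off=2, len=5). Buffer before: "LN" (len 2)
  byte 1: read out[0]='L', append. Buffer now: "LNL"
  byte 2: read out[1]='N', append. Buffer now: "LNLN"
  byte 3: read out[2]='L', append. Buffer now: "LNLNL"
  byte 4: read out[3]='N', append. Buffer now: "LNLNLN"
  byte 5: read out[4]='L', append. Buffer now: "LNLNLNL"

Answer: LNLNL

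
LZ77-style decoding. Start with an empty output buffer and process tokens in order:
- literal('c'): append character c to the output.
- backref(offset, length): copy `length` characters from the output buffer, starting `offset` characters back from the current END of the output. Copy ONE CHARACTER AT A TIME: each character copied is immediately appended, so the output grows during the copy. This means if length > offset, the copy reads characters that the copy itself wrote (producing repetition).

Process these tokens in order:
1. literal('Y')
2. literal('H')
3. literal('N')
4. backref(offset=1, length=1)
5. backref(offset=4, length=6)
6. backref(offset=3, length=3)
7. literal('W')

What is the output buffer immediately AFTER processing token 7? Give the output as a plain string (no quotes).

Token 1: literal('Y'). Output: "Y"
Token 2: literal('H'). Output: "YH"
Token 3: literal('N'). Output: "YHN"
Token 4: backref(off=1, len=1). Copied 'N' from pos 2. Output: "YHNN"
Token 5: backref(off=4, len=6) (overlapping!). Copied 'YHNNYH' from pos 0. Output: "YHNNYHNNYH"
Token 6: backref(off=3, len=3). Copied 'NYH' from pos 7. Output: "YHNNYHNNYHNYH"
Token 7: literal('W'). Output: "YHNNYHNNYHNYHW"

Answer: YHNNYHNNYHNYHW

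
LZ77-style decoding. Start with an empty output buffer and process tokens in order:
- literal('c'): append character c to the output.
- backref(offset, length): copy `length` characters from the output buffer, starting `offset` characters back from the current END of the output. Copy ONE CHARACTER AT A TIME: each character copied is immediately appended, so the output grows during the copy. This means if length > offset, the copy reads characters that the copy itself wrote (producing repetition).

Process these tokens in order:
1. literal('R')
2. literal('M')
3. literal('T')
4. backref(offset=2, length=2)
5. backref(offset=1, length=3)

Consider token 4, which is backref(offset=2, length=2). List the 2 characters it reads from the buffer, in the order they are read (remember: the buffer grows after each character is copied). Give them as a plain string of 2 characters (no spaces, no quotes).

Token 1: literal('R'). Output: "R"
Token 2: literal('M'). Output: "RM"
Token 3: literal('T'). Output: "RMT"
Token 4: backref(off=2, len=2). Buffer before: "RMT" (len 3)
  byte 1: read out[1]='M', append. Buffer now: "RMTM"
  byte 2: read out[2]='T', append. Buffer now: "RMTMT"

Answer: MT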